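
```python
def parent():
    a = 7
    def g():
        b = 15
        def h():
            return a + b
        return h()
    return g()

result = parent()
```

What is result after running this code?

Step 1: parent() defines a = 7. g() defines b = 15.
Step 2: h() accesses both from enclosing scopes: a = 7, b = 15.
Step 3: result = 7 + 15 = 22

The answer is 22.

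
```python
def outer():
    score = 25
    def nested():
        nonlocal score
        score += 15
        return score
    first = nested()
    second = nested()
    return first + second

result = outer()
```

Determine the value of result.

Step 1: score starts at 25.
Step 2: First call: score = 25 + 15 = 40, returns 40.
Step 3: Second call: score = 40 + 15 = 55, returns 55.
Step 4: result = 40 + 55 = 95

The answer is 95.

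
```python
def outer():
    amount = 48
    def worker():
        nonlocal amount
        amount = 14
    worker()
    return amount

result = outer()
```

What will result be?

Step 1: outer() sets amount = 48.
Step 2: worker() uses nonlocal to reassign amount = 14.
Step 3: result = 14

The answer is 14.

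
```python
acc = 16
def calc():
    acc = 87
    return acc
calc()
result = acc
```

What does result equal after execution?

Step 1: acc = 16 globally.
Step 2: calc() creates a LOCAL acc = 87 (no global keyword!).
Step 3: The global acc is unchanged. result = 16

The answer is 16.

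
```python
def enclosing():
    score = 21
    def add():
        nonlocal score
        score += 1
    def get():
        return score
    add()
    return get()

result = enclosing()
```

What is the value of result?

Step 1: score = 21. add() modifies it via nonlocal, get() reads it.
Step 2: add() makes score = 21 + 1 = 22.
Step 3: get() returns 22. result = 22

The answer is 22.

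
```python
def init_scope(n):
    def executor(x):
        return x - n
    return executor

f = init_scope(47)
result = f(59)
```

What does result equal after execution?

Step 1: init_scope(47) creates a closure capturing n = 47.
Step 2: f(59) computes 59 - 47 = 12.
Step 3: result = 12

The answer is 12.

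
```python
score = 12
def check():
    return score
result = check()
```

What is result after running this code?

Step 1: score = 12 is defined in the global scope.
Step 2: check() looks up score. No local score exists, so Python checks the global scope via LEGB rule and finds score = 12.
Step 3: result = 12

The answer is 12.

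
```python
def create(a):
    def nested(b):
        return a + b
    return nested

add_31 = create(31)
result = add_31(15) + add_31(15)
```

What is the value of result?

Step 1: add_31 captures a = 31.
Step 2: add_31(15) = 31 + 15 = 46, called twice.
Step 3: result = 46 + 46 = 92

The answer is 92.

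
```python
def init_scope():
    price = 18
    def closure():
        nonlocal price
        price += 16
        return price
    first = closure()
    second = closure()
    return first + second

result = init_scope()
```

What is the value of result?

Step 1: price starts at 18.
Step 2: First call: price = 18 + 16 = 34, returns 34.
Step 3: Second call: price = 34 + 16 = 50, returns 50.
Step 4: result = 34 + 50 = 84

The answer is 84.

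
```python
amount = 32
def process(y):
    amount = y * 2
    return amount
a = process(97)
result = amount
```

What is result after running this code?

Step 1: Global amount = 32.
Step 2: process(97) creates local amount = 97 * 2 = 194.
Step 3: Global amount unchanged because no global keyword. result = 32

The answer is 32.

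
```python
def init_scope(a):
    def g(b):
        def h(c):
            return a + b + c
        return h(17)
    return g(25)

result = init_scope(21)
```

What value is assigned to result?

Step 1: a = 21, b = 25, c = 17 across three nested scopes.
Step 2: h() accesses all three via LEGB rule.
Step 3: result = 21 + 25 + 17 = 63

The answer is 63.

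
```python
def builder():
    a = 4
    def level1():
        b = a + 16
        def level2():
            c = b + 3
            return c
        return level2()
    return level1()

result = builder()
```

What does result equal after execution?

Step 1: a = 4. b = a + 16 = 20.
Step 2: c = b + 3 = 20 + 3 = 23.
Step 3: result = 23

The answer is 23.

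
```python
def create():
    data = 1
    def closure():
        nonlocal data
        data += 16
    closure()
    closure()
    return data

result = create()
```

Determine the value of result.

Step 1: data starts at 1.
Step 2: closure() is called 2 times, each adding 16.
Step 3: data = 1 + 16 * 2 = 33

The answer is 33.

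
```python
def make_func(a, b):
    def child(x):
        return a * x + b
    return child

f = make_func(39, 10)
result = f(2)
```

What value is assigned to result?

Step 1: make_func(39, 10) captures a = 39, b = 10.
Step 2: f(2) computes 39 * 2 + 10 = 88.
Step 3: result = 88

The answer is 88.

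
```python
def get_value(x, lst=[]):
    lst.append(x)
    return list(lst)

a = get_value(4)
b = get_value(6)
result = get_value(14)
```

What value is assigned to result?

Step 1: Default list is shared. list() creates copies for return values.
Step 2: Internal list grows: [4] -> [4, 6] -> [4, 6, 14].
Step 3: result = [4, 6, 14]

The answer is [4, 6, 14].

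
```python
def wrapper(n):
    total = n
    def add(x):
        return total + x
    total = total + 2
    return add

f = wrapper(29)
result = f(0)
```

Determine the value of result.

Step 1: wrapper(29) sets total = 29, then total = 29 + 2 = 31.
Step 2: Closures capture by reference, so add sees total = 31.
Step 3: f(0) returns 31 + 0 = 31

The answer is 31.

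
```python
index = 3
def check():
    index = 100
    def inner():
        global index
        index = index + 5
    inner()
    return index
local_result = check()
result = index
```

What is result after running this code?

Step 1: Global index = 3. check() creates local index = 100.
Step 2: inner() declares global index and adds 5: global index = 3 + 5 = 8.
Step 3: check() returns its local index = 100 (unaffected by inner).
Step 4: result = global index = 8

The answer is 8.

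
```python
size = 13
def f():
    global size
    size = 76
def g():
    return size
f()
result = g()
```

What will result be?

Step 1: size = 13.
Step 2: f() sets global size = 76.
Step 3: g() reads global size = 76. result = 76

The answer is 76.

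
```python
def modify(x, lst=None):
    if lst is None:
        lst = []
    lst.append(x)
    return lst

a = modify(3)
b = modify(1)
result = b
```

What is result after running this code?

Step 1: None default with guard creates a NEW list each call.
Step 2: a = [3] (fresh list). b = [1] (another fresh list).
Step 3: result = [1] (this is the fix for mutable default)

The answer is [1].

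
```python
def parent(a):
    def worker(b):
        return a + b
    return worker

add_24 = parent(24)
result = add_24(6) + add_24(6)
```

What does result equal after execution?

Step 1: add_24 captures a = 24.
Step 2: add_24(6) = 24 + 6 = 30, called twice.
Step 3: result = 30 + 30 = 60

The answer is 60.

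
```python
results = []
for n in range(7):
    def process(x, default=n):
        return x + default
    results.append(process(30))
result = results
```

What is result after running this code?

Step 1: Default argument default=n is evaluated at function definition time.
Step 2: Each iteration creates process with default = current n value.
Step 3: process(30) returns 30 + default. results = [30, 31, 32, 33, 34, 35, 36]

The answer is [30, 31, 32, 33, 34, 35, 36].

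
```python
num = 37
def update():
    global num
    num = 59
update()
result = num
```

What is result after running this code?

Step 1: num = 37 globally.
Step 2: update() declares global num and sets it to 59.
Step 3: After update(), global num = 59. result = 59

The answer is 59.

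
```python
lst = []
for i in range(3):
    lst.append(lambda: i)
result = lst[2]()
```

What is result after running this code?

Step 1: The loop creates 3 lambdas, all referencing the same variable i.
Step 2: After the loop, i = 2 (final value).
Step 3: lst[2]() looks up i at call time and finds 2. This is the late binding gotcha. result = 2

The answer is 2.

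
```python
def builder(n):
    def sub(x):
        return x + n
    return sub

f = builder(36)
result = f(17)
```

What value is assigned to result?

Step 1: builder(36) creates a closure that captures n = 36.
Step 2: f(17) calls the closure with x = 17, returning 17 + 36 = 53.
Step 3: result = 53

The answer is 53.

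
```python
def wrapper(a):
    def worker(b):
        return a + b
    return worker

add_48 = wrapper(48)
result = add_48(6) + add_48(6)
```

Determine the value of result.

Step 1: add_48 captures a = 48.
Step 2: add_48(6) = 48 + 6 = 54, called twice.
Step 3: result = 54 + 54 = 108

The answer is 108.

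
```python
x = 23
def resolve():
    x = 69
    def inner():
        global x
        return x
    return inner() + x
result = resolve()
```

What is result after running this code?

Step 1: Global x = 23. resolve() shadows with local x = 69.
Step 2: inner() uses global keyword, so inner() returns global x = 23.
Step 3: resolve() returns 23 + 69 = 92

The answer is 92.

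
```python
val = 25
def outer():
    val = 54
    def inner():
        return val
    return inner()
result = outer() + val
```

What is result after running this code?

Step 1: Global val = 25. outer() shadows with val = 54.
Step 2: inner() returns enclosing val = 54. outer() = 54.
Step 3: result = 54 + global val (25) = 79

The answer is 79.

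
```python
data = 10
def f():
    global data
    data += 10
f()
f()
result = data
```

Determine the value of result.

Step 1: data = 10.
Step 2: First f(): data = 10 + 10 = 20.
Step 3: Second f(): data = 20 + 10 = 30. result = 30

The answer is 30.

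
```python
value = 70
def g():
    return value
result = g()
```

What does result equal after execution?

Step 1: value = 70 is defined in the global scope.
Step 2: g() looks up value. No local value exists, so Python checks the global scope via LEGB rule and finds value = 70.
Step 3: result = 70

The answer is 70.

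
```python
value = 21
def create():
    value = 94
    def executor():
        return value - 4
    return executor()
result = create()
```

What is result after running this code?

Step 1: create() shadows global value with value = 94.
Step 2: executor() finds value = 94 in enclosing scope, computes 94 - 4 = 90.
Step 3: result = 90

The answer is 90.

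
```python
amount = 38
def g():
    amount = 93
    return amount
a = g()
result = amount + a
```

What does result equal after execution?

Step 1: Global amount = 38. g() returns local amount = 93.
Step 2: a = 93. Global amount still = 38.
Step 3: result = 38 + 93 = 131

The answer is 131.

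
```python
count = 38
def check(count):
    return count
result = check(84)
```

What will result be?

Step 1: Global count = 38.
Step 2: check(84) takes parameter count = 84, which shadows the global.
Step 3: result = 84

The answer is 84.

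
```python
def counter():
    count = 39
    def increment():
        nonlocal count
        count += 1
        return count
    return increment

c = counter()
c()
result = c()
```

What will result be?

Step 1: counter() creates closure with count = 39.
Step 2: Each c() call increments count via nonlocal. After 2 calls: 39 + 2 = 41.
Step 3: result = 41

The answer is 41.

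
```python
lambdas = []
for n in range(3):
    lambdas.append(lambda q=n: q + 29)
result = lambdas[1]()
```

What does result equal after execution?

Step 1: Default argument q=n captures n's value at definition time.
Step 2: lambdas[1] was defined when n = 1, so q defaults to 1.
Step 3: result = 1 + 29 = 30 (default arg fixes the late binding issue)

The answer is 30.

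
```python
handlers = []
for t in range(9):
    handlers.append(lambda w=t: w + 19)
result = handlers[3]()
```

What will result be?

Step 1: Default argument w=t captures t's value at definition time.
Step 2: handlers[3] was defined when t = 3, so w defaults to 3.
Step 3: result = 3 + 19 = 22 (default arg fixes the late binding issue)

The answer is 22.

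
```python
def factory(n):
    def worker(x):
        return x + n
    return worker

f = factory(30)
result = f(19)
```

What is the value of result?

Step 1: factory(30) creates a closure that captures n = 30.
Step 2: f(19) calls the closure with x = 19, returning 19 + 30 = 49.
Step 3: result = 49

The answer is 49.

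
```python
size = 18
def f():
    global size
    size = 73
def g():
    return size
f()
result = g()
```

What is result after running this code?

Step 1: size = 18.
Step 2: f() sets global size = 73.
Step 3: g() reads global size = 73. result = 73

The answer is 73.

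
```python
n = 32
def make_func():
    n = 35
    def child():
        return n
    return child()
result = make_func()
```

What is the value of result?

Step 1: n = 32 globally, but make_func() defines n = 35 locally.
Step 2: child() looks up n. Not in local scope, so checks enclosing scope (make_func) and finds n = 35.
Step 3: result = 35

The answer is 35.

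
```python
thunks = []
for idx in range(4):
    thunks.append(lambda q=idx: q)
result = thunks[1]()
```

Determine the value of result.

Step 1: Default argument q=idx captures idx's value at each iteration.
Step 2: thunks[1] captured q = 1 when idx was 1.
Step 3: result = 1

The answer is 1.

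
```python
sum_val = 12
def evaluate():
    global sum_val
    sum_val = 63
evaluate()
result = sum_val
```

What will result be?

Step 1: sum_val = 12 globally.
Step 2: evaluate() declares global sum_val and sets it to 63.
Step 3: After evaluate(), global sum_val = 63. result = 63

The answer is 63.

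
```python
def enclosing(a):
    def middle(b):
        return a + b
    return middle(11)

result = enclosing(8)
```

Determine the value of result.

Step 1: enclosing(8) passes a = 8.
Step 2: middle(11) has b = 11, reads a = 8 from enclosing.
Step 3: result = 8 + 11 = 19

The answer is 19.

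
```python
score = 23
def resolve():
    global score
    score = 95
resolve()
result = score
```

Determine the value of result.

Step 1: score = 23 globally.
Step 2: resolve() declares global score and sets it to 95.
Step 3: After resolve(), global score = 95. result = 95

The answer is 95.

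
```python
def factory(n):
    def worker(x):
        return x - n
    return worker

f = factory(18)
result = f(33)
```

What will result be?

Step 1: factory(18) creates a closure capturing n = 18.
Step 2: f(33) computes 33 - 18 = 15.
Step 3: result = 15

The answer is 15.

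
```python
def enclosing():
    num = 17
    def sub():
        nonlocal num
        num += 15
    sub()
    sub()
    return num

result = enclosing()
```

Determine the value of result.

Step 1: num starts at 17.
Step 2: sub() is called 2 times, each adding 15.
Step 3: num = 17 + 15 * 2 = 47

The answer is 47.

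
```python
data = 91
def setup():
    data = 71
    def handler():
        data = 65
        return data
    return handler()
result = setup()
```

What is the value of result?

Step 1: Three scopes define data: global (91), setup (71), handler (65).
Step 2: handler() has its own local data = 65, which shadows both enclosing and global.
Step 3: result = 65 (local wins in LEGB)

The answer is 65.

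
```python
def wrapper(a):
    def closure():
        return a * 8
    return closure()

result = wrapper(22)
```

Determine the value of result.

Step 1: wrapper(22) binds parameter a = 22.
Step 2: closure() accesses a = 22 from enclosing scope.
Step 3: result = 22 * 8 = 176

The answer is 176.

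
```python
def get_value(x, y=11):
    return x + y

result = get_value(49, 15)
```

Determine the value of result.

Step 1: get_value(49, 15) overrides default y with 15.
Step 2: Returns 49 + 15 = 64.
Step 3: result = 64

The answer is 64.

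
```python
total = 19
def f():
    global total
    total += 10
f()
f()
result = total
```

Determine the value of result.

Step 1: total = 19.
Step 2: First f(): total = 19 + 10 = 29.
Step 3: Second f(): total = 29 + 10 = 39. result = 39

The answer is 39.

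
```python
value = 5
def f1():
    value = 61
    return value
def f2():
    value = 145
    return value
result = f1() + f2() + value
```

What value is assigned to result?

Step 1: Each function shadows global value with its own local.
Step 2: f1() returns 61, f2() returns 145.
Step 3: Global value = 5 is unchanged. result = 61 + 145 + 5 = 211

The answer is 211.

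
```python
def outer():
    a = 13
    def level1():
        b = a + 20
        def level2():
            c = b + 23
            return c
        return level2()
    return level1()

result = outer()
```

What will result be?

Step 1: a = 13. b = a + 20 = 33.
Step 2: c = b + 23 = 33 + 23 = 56.
Step 3: result = 56

The answer is 56.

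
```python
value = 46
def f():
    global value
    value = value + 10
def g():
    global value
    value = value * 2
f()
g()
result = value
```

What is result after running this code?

Step 1: value = 46.
Step 2: f() adds 10: value = 46 + 10 = 56.
Step 3: g() doubles: value = 56 * 2 = 112.
Step 4: result = 112

The answer is 112.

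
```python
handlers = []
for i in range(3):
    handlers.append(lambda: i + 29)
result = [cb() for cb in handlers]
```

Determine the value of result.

Step 1: All lambdas capture i by reference. After the loop, i = 2.
Step 2: Each call returns 2 + 29 = 31.
Step 3: result = [31, 31, 31]

The answer is [31, 31, 31].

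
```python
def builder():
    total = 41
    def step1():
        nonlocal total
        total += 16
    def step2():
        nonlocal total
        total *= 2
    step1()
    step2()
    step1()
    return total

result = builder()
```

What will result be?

Step 1: total = 41.
Step 2: step1(): total = 41 + 16 = 57.
Step 3: step2(): total = 57 * 2 = 114.
Step 4: step1(): total = 114 + 16 = 130. result = 130

The answer is 130.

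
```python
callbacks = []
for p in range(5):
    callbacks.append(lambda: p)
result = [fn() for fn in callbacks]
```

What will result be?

Step 1: All 5 lambdas share the same variable p.
Step 2: After the loop, p = 4.
Step 3: Each call returns 4. result = [4, 4, 4, 4, 4]

The answer is [4, 4, 4, 4, 4].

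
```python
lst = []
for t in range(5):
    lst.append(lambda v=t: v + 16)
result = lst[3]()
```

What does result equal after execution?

Step 1: Default argument v=t captures t's value at definition time.
Step 2: lst[3] was defined when t = 3, so v defaults to 3.
Step 3: result = 3 + 16 = 19 (default arg fixes the late binding issue)

The answer is 19.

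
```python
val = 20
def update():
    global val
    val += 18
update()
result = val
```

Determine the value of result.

Step 1: val = 20 globally.
Step 2: update() modifies global val: val += 18 = 38.
Step 3: result = 38

The answer is 38.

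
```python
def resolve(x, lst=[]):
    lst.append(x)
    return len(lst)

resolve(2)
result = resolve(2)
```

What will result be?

Step 1: Mutable default list persists between calls.
Step 2: First call: lst = [2], len = 1. Second call: lst = [2, 2], len = 2.
Step 3: result = 2

The answer is 2.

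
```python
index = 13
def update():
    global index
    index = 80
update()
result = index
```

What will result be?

Step 1: index = 13 globally.
Step 2: update() declares global index and sets it to 80.
Step 3: After update(), global index = 80. result = 80

The answer is 80.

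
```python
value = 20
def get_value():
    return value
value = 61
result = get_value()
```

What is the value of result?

Step 1: value is first set to 20, then reassigned to 61.
Step 2: get_value() is called after the reassignment, so it looks up the current global value = 61.
Step 3: result = 61

The answer is 61.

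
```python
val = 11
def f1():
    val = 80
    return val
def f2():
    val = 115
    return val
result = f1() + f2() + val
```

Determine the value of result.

Step 1: Each function shadows global val with its own local.
Step 2: f1() returns 80, f2() returns 115.
Step 3: Global val = 11 is unchanged. result = 80 + 115 + 11 = 206

The answer is 206.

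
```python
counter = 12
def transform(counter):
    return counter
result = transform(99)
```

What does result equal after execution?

Step 1: Global counter = 12.
Step 2: transform(99) takes parameter counter = 99, which shadows the global.
Step 3: result = 99

The answer is 99.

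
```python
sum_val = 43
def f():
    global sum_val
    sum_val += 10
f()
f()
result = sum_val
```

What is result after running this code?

Step 1: sum_val = 43.
Step 2: First f(): sum_val = 43 + 10 = 53.
Step 3: Second f(): sum_val = 53 + 10 = 63. result = 63

The answer is 63.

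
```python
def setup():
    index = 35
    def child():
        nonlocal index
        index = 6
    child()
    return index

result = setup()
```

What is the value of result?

Step 1: setup() sets index = 35.
Step 2: child() uses nonlocal to reassign index = 6.
Step 3: result = 6

The answer is 6.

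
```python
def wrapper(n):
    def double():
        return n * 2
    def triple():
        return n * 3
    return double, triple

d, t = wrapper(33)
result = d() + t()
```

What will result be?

Step 1: Both closures capture the same n = 33.
Step 2: d() = 33 * 2 = 66, t() = 33 * 3 = 99.
Step 3: result = 66 + 99 = 165

The answer is 165.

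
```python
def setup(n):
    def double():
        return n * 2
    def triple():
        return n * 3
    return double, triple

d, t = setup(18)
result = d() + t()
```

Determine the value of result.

Step 1: Both closures capture the same n = 18.
Step 2: d() = 18 * 2 = 36, t() = 18 * 3 = 54.
Step 3: result = 36 + 54 = 90

The answer is 90.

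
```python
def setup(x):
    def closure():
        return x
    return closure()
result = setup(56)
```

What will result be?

Step 1: setup(56) binds parameter x = 56.
Step 2: closure() looks up x in enclosing scope and finds the parameter x = 56.
Step 3: result = 56

The answer is 56.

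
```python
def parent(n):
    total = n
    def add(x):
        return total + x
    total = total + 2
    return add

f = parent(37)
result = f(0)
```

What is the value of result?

Step 1: parent(37) sets total = 37, then total = 37 + 2 = 39.
Step 2: Closures capture by reference, so add sees total = 39.
Step 3: f(0) returns 39 + 0 = 39

The answer is 39.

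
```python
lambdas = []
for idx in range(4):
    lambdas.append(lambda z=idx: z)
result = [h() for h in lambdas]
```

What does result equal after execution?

Step 1: Default arg z=idx captures idx at each iteration.
Step 2: Each lambda has its own default: 0, 1, ..., 3.
Step 3: result = [0, 1, 2, 3]

The answer is [0, 1, 2, 3].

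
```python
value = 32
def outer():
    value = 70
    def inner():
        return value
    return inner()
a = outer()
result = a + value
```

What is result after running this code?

Step 1: outer() has local value = 70. inner() reads from enclosing.
Step 2: outer() returns 70. Global value = 32 unchanged.
Step 3: result = 70 + 32 = 102

The answer is 102.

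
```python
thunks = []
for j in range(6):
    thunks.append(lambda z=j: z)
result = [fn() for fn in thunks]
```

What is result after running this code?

Step 1: Default arg z=j captures j at each iteration.
Step 2: Each lambda has its own default: 0, 1, ..., 5.
Step 3: result = [0, 1, 2, 3, 4, 5]

The answer is [0, 1, 2, 3, 4, 5].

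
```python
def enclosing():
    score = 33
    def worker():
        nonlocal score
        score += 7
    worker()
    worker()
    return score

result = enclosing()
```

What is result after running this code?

Step 1: score starts at 33.
Step 2: worker() is called 2 times, each adding 7.
Step 3: score = 33 + 7 * 2 = 47

The answer is 47.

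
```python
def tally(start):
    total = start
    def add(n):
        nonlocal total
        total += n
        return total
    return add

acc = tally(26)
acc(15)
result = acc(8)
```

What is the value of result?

Step 1: tally(26) creates closure with total = 26.
Step 2: First acc(15): total = 26 + 15 = 41.
Step 3: Second acc(8): total = 41 + 8 = 49. result = 49

The answer is 49.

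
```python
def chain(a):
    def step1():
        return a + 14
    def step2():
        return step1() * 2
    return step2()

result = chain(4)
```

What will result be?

Step 1: chain(4) captures a = 4.
Step 2: step2() calls step1() which returns 4 + 14 = 18.
Step 3: step2() returns 18 * 2 = 36

The answer is 36.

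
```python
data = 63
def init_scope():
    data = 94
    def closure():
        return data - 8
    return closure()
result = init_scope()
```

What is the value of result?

Step 1: init_scope() shadows global data with data = 94.
Step 2: closure() finds data = 94 in enclosing scope, computes 94 - 8 = 86.
Step 3: result = 86

The answer is 86.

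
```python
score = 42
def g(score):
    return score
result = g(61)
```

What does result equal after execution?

Step 1: Global score = 42.
Step 2: g(61) takes parameter score = 61, which shadows the global.
Step 3: result = 61

The answer is 61.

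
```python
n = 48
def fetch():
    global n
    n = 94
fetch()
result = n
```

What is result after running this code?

Step 1: n = 48 globally.
Step 2: fetch() declares global n and sets it to 94.
Step 3: After fetch(), global n = 94. result = 94

The answer is 94.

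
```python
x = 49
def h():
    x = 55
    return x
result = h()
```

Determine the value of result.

Step 1: Global x = 49.
Step 2: h() creates local x = 55, shadowing the global.
Step 3: Returns local x = 55. result = 55

The answer is 55.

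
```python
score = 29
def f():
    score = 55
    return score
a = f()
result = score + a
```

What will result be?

Step 1: Global score = 29. f() returns local score = 55.
Step 2: a = 55. Global score still = 29.
Step 3: result = 29 + 55 = 84

The answer is 84.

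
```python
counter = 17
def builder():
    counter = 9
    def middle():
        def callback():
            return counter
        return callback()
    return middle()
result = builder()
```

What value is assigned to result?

Step 1: builder() defines counter = 9. middle() and callback() have no local counter.
Step 2: callback() checks local (none), enclosing middle() (none), enclosing builder() and finds counter = 9.
Step 3: result = 9

The answer is 9.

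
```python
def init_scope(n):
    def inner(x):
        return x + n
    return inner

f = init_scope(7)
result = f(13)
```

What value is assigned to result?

Step 1: init_scope(7) creates a closure that captures n = 7.
Step 2: f(13) calls the closure with x = 13, returning 13 + 7 = 20.
Step 3: result = 20

The answer is 20.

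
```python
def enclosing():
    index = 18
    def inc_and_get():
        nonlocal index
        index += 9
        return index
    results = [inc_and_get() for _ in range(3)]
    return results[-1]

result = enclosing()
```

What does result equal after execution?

Step 1: index = 18.
Step 2: Three calls to inc_and_get(), each adding 9.
Step 3: Last value = 18 + 9 * 3 = 45

The answer is 45.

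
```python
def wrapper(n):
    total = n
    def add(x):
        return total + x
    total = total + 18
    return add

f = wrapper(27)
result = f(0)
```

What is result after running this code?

Step 1: wrapper(27) sets total = 27, then total = 27 + 18 = 45.
Step 2: Closures capture by reference, so add sees total = 45.
Step 3: f(0) returns 45 + 0 = 45

The answer is 45.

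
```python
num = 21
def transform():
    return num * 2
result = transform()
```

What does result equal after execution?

Step 1: num = 21 is defined globally.
Step 2: transform() looks up num from global scope = 21, then computes 21 * 2 = 42.
Step 3: result = 42

The answer is 42.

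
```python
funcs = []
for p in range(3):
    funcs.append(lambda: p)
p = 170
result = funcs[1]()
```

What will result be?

Step 1: Lambdas capture the variable p by reference, not by value.
Step 2: After the loop, p is reassigned to 170.
Step 3: funcs[1]() looks up the current p = 170. result = 170

The answer is 170.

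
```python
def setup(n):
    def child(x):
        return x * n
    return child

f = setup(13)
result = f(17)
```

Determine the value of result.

Step 1: setup(13) creates a closure capturing n = 13.
Step 2: f(17) computes 17 * 13 = 221.
Step 3: result = 221

The answer is 221.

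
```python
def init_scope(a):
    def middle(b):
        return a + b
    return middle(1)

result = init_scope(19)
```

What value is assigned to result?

Step 1: init_scope(19) passes a = 19.
Step 2: middle(1) has b = 1, reads a = 19 from enclosing.
Step 3: result = 19 + 1 = 20

The answer is 20.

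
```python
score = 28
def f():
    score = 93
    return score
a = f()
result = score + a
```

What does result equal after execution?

Step 1: Global score = 28. f() returns local score = 93.
Step 2: a = 93. Global score still = 28.
Step 3: result = 28 + 93 = 121

The answer is 121.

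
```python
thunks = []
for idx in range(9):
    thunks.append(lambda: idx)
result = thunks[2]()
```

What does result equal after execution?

Step 1: The loop creates 9 lambdas, all referencing the same variable idx.
Step 2: After the loop, idx = 8 (final value).
Step 3: thunks[2]() looks up idx at call time and finds 8. This is the late binding gotcha. result = 8

The answer is 8.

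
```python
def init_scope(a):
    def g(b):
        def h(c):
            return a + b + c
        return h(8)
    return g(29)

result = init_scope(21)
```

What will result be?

Step 1: a = 21, b = 29, c = 8 across three nested scopes.
Step 2: h() accesses all three via LEGB rule.
Step 3: result = 21 + 29 + 8 = 58

The answer is 58.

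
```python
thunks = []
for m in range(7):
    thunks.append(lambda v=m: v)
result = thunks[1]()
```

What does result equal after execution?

Step 1: Default argument v=m captures m's value at each iteration.
Step 2: thunks[1] captured v = 1 when m was 1.
Step 3: result = 1

The answer is 1.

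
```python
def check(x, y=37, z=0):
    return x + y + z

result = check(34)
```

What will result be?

Step 1: check(34) uses defaults y = 37, z = 0.
Step 2: Returns 34 + 37 + 0 = 71.
Step 3: result = 71

The answer is 71.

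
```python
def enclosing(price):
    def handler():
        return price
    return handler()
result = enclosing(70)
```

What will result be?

Step 1: enclosing(70) binds parameter price = 70.
Step 2: handler() looks up price in enclosing scope and finds the parameter price = 70.
Step 3: result = 70

The answer is 70.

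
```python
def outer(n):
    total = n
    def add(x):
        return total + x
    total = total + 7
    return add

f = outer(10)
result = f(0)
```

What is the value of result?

Step 1: outer(10) sets total = 10, then total = 10 + 7 = 17.
Step 2: Closures capture by reference, so add sees total = 17.
Step 3: f(0) returns 17 + 0 = 17

The answer is 17.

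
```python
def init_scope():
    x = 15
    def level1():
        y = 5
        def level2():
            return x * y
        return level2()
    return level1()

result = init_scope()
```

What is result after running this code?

Step 1: x = 15 in init_scope. y = 5 in level1.
Step 2: level2() reads x = 15 and y = 5 from enclosing scopes.
Step 3: result = 15 * 5 = 75

The answer is 75.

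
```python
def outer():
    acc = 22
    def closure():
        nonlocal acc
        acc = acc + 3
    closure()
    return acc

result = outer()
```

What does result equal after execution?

Step 1: outer() sets acc = 22.
Step 2: closure() uses nonlocal to modify acc in outer's scope: acc = 22 + 3 = 25.
Step 3: outer() returns the modified acc = 25

The answer is 25.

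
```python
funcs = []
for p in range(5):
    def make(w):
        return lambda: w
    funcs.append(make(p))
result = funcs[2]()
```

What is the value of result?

Step 1: make(p) creates a new scope capturing w = p at call time.
Step 2: funcs[2] = make(2), so its lambda captures w = 2.
Step 3: result = 2 (closure factory fixes late binding)

The answer is 2.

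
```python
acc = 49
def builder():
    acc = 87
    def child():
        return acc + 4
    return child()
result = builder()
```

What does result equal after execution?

Step 1: builder() shadows global acc with acc = 87.
Step 2: child() finds acc = 87 in enclosing scope, computes 87 + 4 = 91.
Step 3: result = 91

The answer is 91.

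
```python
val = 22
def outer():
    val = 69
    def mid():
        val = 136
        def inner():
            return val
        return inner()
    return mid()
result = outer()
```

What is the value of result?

Step 1: Three levels of shadowing: global 22, outer 69, mid 136.
Step 2: inner() finds val = 136 in enclosing mid() scope.
Step 3: result = 136

The answer is 136.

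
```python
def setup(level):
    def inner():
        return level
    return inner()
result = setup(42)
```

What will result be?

Step 1: setup(42) binds parameter level = 42.
Step 2: inner() looks up level in enclosing scope and finds the parameter level = 42.
Step 3: result = 42

The answer is 42.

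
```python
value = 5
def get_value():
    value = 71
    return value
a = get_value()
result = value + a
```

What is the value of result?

Step 1: Global value = 5. get_value() returns local value = 71.
Step 2: a = 71. Global value still = 5.
Step 3: result = 5 + 71 = 76

The answer is 76.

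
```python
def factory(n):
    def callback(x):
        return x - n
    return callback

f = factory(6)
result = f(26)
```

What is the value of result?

Step 1: factory(6) creates a closure capturing n = 6.
Step 2: f(26) computes 26 - 6 = 20.
Step 3: result = 20

The answer is 20.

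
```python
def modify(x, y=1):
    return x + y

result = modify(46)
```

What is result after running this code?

Step 1: modify(46) uses default y = 1.
Step 2: Returns 46 + 1 = 47.
Step 3: result = 47

The answer is 47.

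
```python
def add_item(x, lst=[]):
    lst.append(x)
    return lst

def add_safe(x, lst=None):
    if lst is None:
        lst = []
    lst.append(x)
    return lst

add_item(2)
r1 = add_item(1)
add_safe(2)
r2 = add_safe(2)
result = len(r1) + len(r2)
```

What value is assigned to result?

Step 1: add_item shares mutable default: after 2 calls, lst = [2, 1], len = 2.
Step 2: add_safe creates fresh list each time: r2 = [2], len = 1.
Step 3: result = 2 + 1 = 3

The answer is 3.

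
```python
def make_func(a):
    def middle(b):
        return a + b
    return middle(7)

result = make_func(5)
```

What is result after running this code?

Step 1: make_func(5) passes a = 5.
Step 2: middle(7) has b = 7, reads a = 5 from enclosing.
Step 3: result = 5 + 7 = 12

The answer is 12.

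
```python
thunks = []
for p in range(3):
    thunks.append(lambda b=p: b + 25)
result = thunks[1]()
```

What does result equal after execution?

Step 1: Default argument b=p captures p's value at definition time.
Step 2: thunks[1] was defined when p = 1, so b defaults to 1.
Step 3: result = 1 + 25 = 26 (default arg fixes the late binding issue)

The answer is 26.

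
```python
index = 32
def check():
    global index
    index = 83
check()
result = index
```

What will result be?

Step 1: index = 32 globally.
Step 2: check() declares global index and sets it to 83.
Step 3: After check(), global index = 83. result = 83

The answer is 83.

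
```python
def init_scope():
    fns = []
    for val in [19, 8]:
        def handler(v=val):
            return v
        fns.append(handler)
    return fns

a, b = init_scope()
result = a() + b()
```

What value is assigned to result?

Step 1: Default argument v=val captures val at each iteration.
Step 2: a() returns 19 (captured at first iteration), b() returns 8 (captured at second).
Step 3: result = 19 + 8 = 27

The answer is 27.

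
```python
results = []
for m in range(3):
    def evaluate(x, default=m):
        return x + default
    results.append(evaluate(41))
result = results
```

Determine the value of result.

Step 1: Default argument default=m is evaluated at function definition time.
Step 2: Each iteration creates evaluate with default = current m value.
Step 3: evaluate(41) returns 41 + default. results = [41, 42, 43]

The answer is [41, 42, 43].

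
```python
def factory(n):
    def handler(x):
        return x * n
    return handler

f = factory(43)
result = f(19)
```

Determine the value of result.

Step 1: factory(43) creates a closure capturing n = 43.
Step 2: f(19) computes 19 * 43 = 817.
Step 3: result = 817

The answer is 817.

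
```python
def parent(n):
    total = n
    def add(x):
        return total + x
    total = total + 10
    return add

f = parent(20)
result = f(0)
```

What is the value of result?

Step 1: parent(20) sets total = 20, then total = 20 + 10 = 30.
Step 2: Closures capture by reference, so add sees total = 30.
Step 3: f(0) returns 30 + 0 = 30

The answer is 30.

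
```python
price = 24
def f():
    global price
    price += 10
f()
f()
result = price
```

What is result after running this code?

Step 1: price = 24.
Step 2: First f(): price = 24 + 10 = 34.
Step 3: Second f(): price = 34 + 10 = 44. result = 44

The answer is 44.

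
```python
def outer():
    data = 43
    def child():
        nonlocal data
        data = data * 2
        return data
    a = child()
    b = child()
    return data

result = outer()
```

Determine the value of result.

Step 1: data starts at 43.
Step 2: First child(): data = 43 * 2 = 86.
Step 3: Second child(): data = 86 * 2 = 172.
Step 4: result = 172

The answer is 172.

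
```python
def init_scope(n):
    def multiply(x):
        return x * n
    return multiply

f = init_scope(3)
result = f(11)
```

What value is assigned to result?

Step 1: init_scope(3) returns multiply closure with n = 3.
Step 2: f(11) computes 11 * 3 = 33.
Step 3: result = 33

The answer is 33.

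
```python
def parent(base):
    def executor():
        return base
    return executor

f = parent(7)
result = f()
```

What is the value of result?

Step 1: parent(7) creates closure capturing base = 7.
Step 2: f() returns the captured base = 7.
Step 3: result = 7

The answer is 7.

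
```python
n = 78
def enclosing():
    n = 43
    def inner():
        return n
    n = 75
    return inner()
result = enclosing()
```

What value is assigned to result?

Step 1: enclosing() sets n = 43, then later n = 75.
Step 2: inner() is called after n is reassigned to 75. Closures capture variables by reference, not by value.
Step 3: result = 75

The answer is 75.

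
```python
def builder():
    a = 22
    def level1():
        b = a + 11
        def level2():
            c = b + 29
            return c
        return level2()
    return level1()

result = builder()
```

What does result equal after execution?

Step 1: a = 22. b = a + 11 = 33.
Step 2: c = b + 29 = 33 + 29 = 62.
Step 3: result = 62

The answer is 62.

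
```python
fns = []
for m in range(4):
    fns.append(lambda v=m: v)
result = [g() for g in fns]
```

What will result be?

Step 1: Default arg v=m captures m at each iteration.
Step 2: Each lambda has its own default: 0, 1, ..., 3.
Step 3: result = [0, 1, 2, 3]

The answer is [0, 1, 2, 3].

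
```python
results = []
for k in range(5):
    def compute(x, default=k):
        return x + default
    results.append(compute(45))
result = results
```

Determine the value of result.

Step 1: Default argument default=k is evaluated at function definition time.
Step 2: Each iteration creates compute with default = current k value.
Step 3: compute(45) returns 45 + default. results = [45, 46, 47, 48, 49]

The answer is [45, 46, 47, 48, 49].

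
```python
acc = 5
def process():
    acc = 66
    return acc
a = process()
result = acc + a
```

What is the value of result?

Step 1: Global acc = 5. process() returns local acc = 66.
Step 2: a = 66. Global acc still = 5.
Step 3: result = 5 + 66 = 71

The answer is 71.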